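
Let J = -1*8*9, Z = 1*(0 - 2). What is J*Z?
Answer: 144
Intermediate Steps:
Z = -2 (Z = 1*(-2) = -2)
J = -72 (J = -8*9 = -72)
J*Z = -72*(-2) = 144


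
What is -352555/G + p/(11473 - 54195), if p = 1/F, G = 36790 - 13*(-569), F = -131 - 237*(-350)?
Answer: -113400704115607/14212922558406 ≈ -7.9787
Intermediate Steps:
F = 82819 (F = -131 + 82950 = 82819)
G = 44187 (G = 36790 + 7397 = 44187)
p = 1/82819 ≈ 1.2075e-5
-352555/G + p/(11473 - 54195) = -352555/44187 + 1/(82819*(11473 - 54195)) = -352555*1/44187 + (1/82819)/(-42722) = -352555/44187 + (1/82819)*(-1/42722) = -352555/44187 - 1/3538193318 = -113400704115607/14212922558406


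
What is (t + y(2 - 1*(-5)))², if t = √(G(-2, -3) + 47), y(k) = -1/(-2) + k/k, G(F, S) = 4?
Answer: 213/4 + 3*√51 ≈ 74.674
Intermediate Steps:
y(k) = 3/2 (y(k) = -1*(-½) + 1 = ½ + 1 = 3/2)
t = √51 (t = √(4 + 47) = √51 ≈ 7.1414)
(t + y(2 - 1*(-5)))² = (√51 + 3/2)² = (3/2 + √51)²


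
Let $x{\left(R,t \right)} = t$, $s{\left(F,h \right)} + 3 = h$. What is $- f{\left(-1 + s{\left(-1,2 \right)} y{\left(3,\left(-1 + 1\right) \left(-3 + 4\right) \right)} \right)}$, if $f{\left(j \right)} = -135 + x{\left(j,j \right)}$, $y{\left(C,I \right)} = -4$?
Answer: $132$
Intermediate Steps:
$s{\left(F,h \right)} = -3 + h$
$f{\left(j \right)} = -135 + j$
$- f{\left(-1 + s{\left(-1,2 \right)} y{\left(3,\left(-1 + 1\right) \left(-3 + 4\right) \right)} \right)} = - (-135 - \left(1 - \left(-3 + 2\right) \left(-4\right)\right)) = - (-135 - -3) = - (-135 + \left(-1 + 4\right)) = - (-135 + 3) = \left(-1\right) \left(-132\right) = 132$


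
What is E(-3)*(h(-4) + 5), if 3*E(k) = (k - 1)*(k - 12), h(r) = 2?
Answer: 140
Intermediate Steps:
E(k) = (-1 + k)*(-12 + k)/3 (E(k) = ((k - 1)*(k - 12))/3 = ((-1 + k)*(-12 + k))/3 = (-1 + k)*(-12 + k)/3)
E(-3)*(h(-4) + 5) = (4 - 13/3*(-3) + (⅓)*(-3)²)*(2 + 5) = (4 + 13 + (⅓)*9)*7 = (4 + 13 + 3)*7 = 20*7 = 140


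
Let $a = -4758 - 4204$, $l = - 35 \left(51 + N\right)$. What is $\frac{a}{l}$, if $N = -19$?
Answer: $\frac{4481}{560} \approx 8.0018$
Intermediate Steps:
$l = -1120$ ($l = - 35 \left(51 - 19\right) = \left(-35\right) 32 = -1120$)
$a = -8962$
$\frac{a}{l} = - \frac{8962}{-1120} = \left(-8962\right) \left(- \frac{1}{1120}\right) = \frac{4481}{560}$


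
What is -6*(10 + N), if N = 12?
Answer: -132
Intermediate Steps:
-6*(10 + N) = -6*(10 + 12) = -6*22 = -132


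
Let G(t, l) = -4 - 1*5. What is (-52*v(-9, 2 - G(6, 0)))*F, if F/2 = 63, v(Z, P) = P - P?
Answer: 0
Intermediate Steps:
G(t, l) = -9 (G(t, l) = -4 - 5 = -9)
v(Z, P) = 0
F = 126 (F = 2*63 = 126)
(-52*v(-9, 2 - G(6, 0)))*F = -52*0*126 = 0*126 = 0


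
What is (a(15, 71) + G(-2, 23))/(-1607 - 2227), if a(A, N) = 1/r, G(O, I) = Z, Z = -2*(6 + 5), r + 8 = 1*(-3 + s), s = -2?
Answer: 287/49842 ≈ 0.0057582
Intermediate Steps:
r = -13 (r = -8 + 1*(-3 - 2) = -8 + 1*(-5) = -8 - 5 = -13)
Z = -22 (Z = -2*11 = -22)
G(O, I) = -22
a(A, N) = -1/13 (a(A, N) = 1/(-13) = -1/13)
(a(15, 71) + G(-2, 23))/(-1607 - 2227) = (-1/13 - 22)/(-1607 - 2227) = -287/13/(-3834) = -287/13*(-1/3834) = 287/49842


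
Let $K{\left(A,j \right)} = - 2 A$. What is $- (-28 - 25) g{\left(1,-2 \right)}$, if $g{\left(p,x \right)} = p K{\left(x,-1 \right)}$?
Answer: $212$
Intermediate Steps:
$g{\left(p,x \right)} = - 2 p x$ ($g{\left(p,x \right)} = p \left(- 2 x\right) = - 2 p x$)
$- (-28 - 25) g{\left(1,-2 \right)} = - (-28 - 25) \left(\left(-2\right) 1 \left(-2\right)\right) = \left(-1\right) \left(-53\right) 4 = 53 \cdot 4 = 212$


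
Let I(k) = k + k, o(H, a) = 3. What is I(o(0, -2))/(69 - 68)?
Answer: 6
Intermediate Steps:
I(k) = 2*k
I(o(0, -2))/(69 - 68) = (2*3)/(69 - 68) = 6/1 = 1*6 = 6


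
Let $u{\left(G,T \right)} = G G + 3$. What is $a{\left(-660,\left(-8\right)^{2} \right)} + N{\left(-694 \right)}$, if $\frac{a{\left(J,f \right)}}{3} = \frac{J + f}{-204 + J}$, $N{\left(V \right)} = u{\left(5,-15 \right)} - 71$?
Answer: $- \frac{2947}{72} \approx -40.931$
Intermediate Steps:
$u{\left(G,T \right)} = 3 + G^{2}$ ($u{\left(G,T \right)} = G^{2} + 3 = 3 + G^{2}$)
$N{\left(V \right)} = -43$ ($N{\left(V \right)} = \left(3 + 5^{2}\right) - 71 = \left(3 + 25\right) - 71 = 28 - 71 = -43$)
$a{\left(J,f \right)} = \frac{3 \left(J + f\right)}{-204 + J}$ ($a{\left(J,f \right)} = 3 \frac{J + f}{-204 + J} = \frac{3 \left(J + f\right)}{-204 + J}$)
$a{\left(-660,\left(-8\right)^{2} \right)} + N{\left(-694 \right)} = \frac{3 \left(-660 + \left(-8\right)^{2}\right)}{-204 - 660} - 43 = \frac{3 \left(-660 + 64\right)}{-864} - 43 = 3 \left(- \frac{1}{864}\right) \left(-596\right) - 43 = \frac{149}{72} - 43 = - \frac{2947}{72}$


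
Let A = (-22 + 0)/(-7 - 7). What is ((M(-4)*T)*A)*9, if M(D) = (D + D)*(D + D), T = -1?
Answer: -6336/7 ≈ -905.14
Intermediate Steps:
A = 11/7 (A = -22/(-14) = -22*(-1/14) = 11/7 ≈ 1.5714)
M(D) = 4*D² (M(D) = (2*D)*(2*D) = 4*D²)
((M(-4)*T)*A)*9 = (((4*(-4)²)*(-1))*(11/7))*9 = (((4*16)*(-1))*(11/7))*9 = ((64*(-1))*(11/7))*9 = -64*11/7*9 = -704/7*9 = -6336/7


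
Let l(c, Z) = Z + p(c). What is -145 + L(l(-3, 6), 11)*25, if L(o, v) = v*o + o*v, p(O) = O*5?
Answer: -5095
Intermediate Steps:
p(O) = 5*O
l(c, Z) = Z + 5*c
L(o, v) = 2*o*v (L(o, v) = o*v + o*v = 2*o*v)
-145 + L(l(-3, 6), 11)*25 = -145 + (2*(6 + 5*(-3))*11)*25 = -145 + (2*(6 - 15)*11)*25 = -145 + (2*(-9)*11)*25 = -145 - 198*25 = -145 - 4950 = -5095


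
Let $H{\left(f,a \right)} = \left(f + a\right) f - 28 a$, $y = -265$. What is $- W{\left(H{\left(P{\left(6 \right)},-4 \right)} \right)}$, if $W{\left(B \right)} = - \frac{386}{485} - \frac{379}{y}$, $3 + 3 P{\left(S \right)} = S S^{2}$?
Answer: $- \frac{3261}{5141} \approx -0.63431$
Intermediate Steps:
$P{\left(S \right)} = -1 + \frac{S^{3}}{3}$ ($P{\left(S \right)} = -1 + \frac{S S^{2}}{3} = -1 + \frac{S^{3}}{3}$)
$H{\left(f,a \right)} = - 28 a + f \left(a + f\right)$ ($H{\left(f,a \right)} = \left(a + f\right) f - 28 a = f \left(a + f\right) - 28 a = - 28 a + f \left(a + f\right)$)
$W{\left(B \right)} = \frac{3261}{5141}$ ($W{\left(B \right)} = - \frac{386}{485} - \frac{379}{-265} = \left(-386\right) \frac{1}{485} - - \frac{379}{265} = - \frac{386}{485} + \frac{379}{265} = \frac{3261}{5141}$)
$- W{\left(H{\left(P{\left(6 \right)},-4 \right)} \right)} = \left(-1\right) \frac{3261}{5141} = - \frac{3261}{5141}$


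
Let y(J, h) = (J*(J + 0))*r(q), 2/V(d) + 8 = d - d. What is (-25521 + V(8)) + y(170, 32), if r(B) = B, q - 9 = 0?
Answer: 938315/4 ≈ 2.3458e+5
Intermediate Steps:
q = 9 (q = 9 + 0 = 9)
V(d) = -1/4 (V(d) = 2/(-8 + (d - d)) = 2/(-8 + 0) = 2/(-8) = 2*(-1/8) = -1/4)
y(J, h) = 9*J**2 (y(J, h) = (J*(J + 0))*9 = (J*J)*9 = J**2*9 = 9*J**2)
(-25521 + V(8)) + y(170, 32) = (-25521 - 1/4) + 9*170**2 = -102085/4 + 9*28900 = -102085/4 + 260100 = 938315/4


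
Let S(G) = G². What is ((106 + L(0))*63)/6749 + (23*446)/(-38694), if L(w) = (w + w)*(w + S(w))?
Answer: 94583645/130572903 ≈ 0.72437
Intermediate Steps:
L(w) = 2*w*(w + w²) (L(w) = (w + w)*(w + w²) = (2*w)*(w + w²) = 2*w*(w + w²))
((106 + L(0))*63)/6749 + (23*446)/(-38694) = ((106 + 2*0²*(1 + 0))*63)/6749 + (23*446)/(-38694) = ((106 + 2*0*1)*63)*(1/6749) + 10258*(-1/38694) = ((106 + 0)*63)*(1/6749) - 5129/19347 = (106*63)*(1/6749) - 5129/19347 = 6678*(1/6749) - 5129/19347 = 6678/6749 - 5129/19347 = 94583645/130572903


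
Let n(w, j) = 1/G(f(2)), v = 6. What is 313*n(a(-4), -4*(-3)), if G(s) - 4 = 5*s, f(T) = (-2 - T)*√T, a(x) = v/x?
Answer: -313/196 - 1565*√2/196 ≈ -12.889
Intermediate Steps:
a(x) = 6/x
f(T) = √T*(-2 - T)
G(s) = 4 + 5*s
n(w, j) = 1/(4 - 20*√2) (n(w, j) = 1/(4 + 5*(√2*(-2 - 1*2))) = 1/(4 + 5*(√2*(-2 - 2))) = 1/(4 + 5*(√2*(-4))) = 1/(4 + 5*(-4*√2)) = 1/(4 - 20*√2))
313*n(a(-4), -4*(-3)) = 313*(-1/196 - 5*√2/196) = -313/196 - 1565*√2/196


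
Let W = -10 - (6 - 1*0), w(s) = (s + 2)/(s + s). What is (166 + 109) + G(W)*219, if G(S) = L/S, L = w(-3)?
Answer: 8727/32 ≈ 272.72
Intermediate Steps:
w(s) = (2 + s)/(2*s) (w(s) = (2 + s)/((2*s)) = (2 + s)*(1/(2*s)) = (2 + s)/(2*s))
L = 1/6 (L = (1/2)*(2 - 3)/(-3) = (1/2)*(-1/3)*(-1) = 1/6 ≈ 0.16667)
W = -16 (W = -10 - (6 + 0) = -10 - 1*6 = -10 - 6 = -16)
G(S) = 1/(6*S)
(166 + 109) + G(W)*219 = (166 + 109) + ((1/6)/(-16))*219 = 275 + ((1/6)*(-1/16))*219 = 275 - 1/96*219 = 275 - 73/32 = 8727/32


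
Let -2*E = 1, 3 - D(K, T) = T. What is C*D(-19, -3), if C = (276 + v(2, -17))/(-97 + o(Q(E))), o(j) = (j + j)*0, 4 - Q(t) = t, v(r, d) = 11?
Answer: -1722/97 ≈ -17.753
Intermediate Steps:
D(K, T) = 3 - T
E = -½ (E = -½*1 = -½ ≈ -0.50000)
Q(t) = 4 - t
o(j) = 0 (o(j) = (2*j)*0 = 0)
C = -287/97 (C = (276 + 11)/(-97 + 0) = 287/(-97) = 287*(-1/97) = -287/97 ≈ -2.9588)
C*D(-19, -3) = -287*(3 - 1*(-3))/97 = -287*(3 + 3)/97 = -287/97*6 = -1722/97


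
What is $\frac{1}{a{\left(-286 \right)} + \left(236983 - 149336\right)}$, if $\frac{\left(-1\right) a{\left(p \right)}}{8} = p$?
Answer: $\frac{1}{89935} \approx 1.1119 \cdot 10^{-5}$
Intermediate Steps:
$a{\left(p \right)} = - 8 p$
$\frac{1}{a{\left(-286 \right)} + \left(236983 - 149336\right)} = \frac{1}{\left(-8\right) \left(-286\right) + \left(236983 - 149336\right)} = \frac{1}{2288 + 87647} = \frac{1}{89935}$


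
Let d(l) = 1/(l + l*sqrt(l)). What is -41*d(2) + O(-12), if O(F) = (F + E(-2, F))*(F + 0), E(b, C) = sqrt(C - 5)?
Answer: 329/2 - 41*sqrt(2)/2 - 12*I*sqrt(17) ≈ 135.51 - 49.477*I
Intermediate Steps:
d(l) = 1/(l + l**(3/2))
E(b, C) = sqrt(-5 + C)
O(F) = F*(F + sqrt(-5 + F)) (O(F) = (F + sqrt(-5 + F))*(F + 0) = (F + sqrt(-5 + F))*F = F*(F + sqrt(-5 + F)))
-41*d(2) + O(-12) = -41/(2 + 2**(3/2)) - 12*(-12 + sqrt(-5 - 12)) = -41/(2 + 2*sqrt(2)) - 12*(-12 + sqrt(-17)) = -41/(2 + 2*sqrt(2)) - 12*(-12 + I*sqrt(17)) = -41/(2 + 2*sqrt(2)) + (144 - 12*I*sqrt(17)) = 144 - 41/(2 + 2*sqrt(2)) - 12*I*sqrt(17)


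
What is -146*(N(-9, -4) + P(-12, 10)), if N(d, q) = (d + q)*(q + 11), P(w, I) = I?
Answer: 11826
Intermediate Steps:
N(d, q) = (11 + q)*(d + q) (N(d, q) = (d + q)*(11 + q) = (11 + q)*(d + q))
-146*(N(-9, -4) + P(-12, 10)) = -146*(((-4)² + 11*(-9) + 11*(-4) - 9*(-4)) + 10) = -146*((16 - 99 - 44 + 36) + 10) = -146*(-91 + 10) = -146*(-81) = 11826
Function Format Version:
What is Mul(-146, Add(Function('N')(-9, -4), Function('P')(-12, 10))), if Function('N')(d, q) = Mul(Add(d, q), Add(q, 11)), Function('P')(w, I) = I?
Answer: 11826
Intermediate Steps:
Function('N')(d, q) = Mul(Add(11, q), Add(d, q)) (Function('N')(d, q) = Mul(Add(d, q), Add(11, q)) = Mul(Add(11, q), Add(d, q)))
Mul(-146, Add(Function('N')(-9, -4), Function('P')(-12, 10))) = Mul(-146, Add(Add(Pow(-4, 2), Mul(11, -9), Mul(11, -4), Mul(-9, -4)), 10)) = Mul(-146, Add(Add(16, -99, -44, 36), 10)) = Mul(-146, Add(-91, 10)) = Mul(-146, -81) = 11826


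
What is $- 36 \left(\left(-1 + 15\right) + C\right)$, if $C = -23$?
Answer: $324$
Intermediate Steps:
$- 36 \left(\left(-1 + 15\right) + C\right) = - 36 \left(\left(-1 + 15\right) - 23\right) = - 36 \left(14 - 23\right) = \left(-36\right) \left(-9\right) = 324$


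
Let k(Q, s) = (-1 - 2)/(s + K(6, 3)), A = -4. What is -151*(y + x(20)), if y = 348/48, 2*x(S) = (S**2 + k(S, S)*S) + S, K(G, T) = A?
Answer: -260173/8 ≈ -32522.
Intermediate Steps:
K(G, T) = -4
k(Q, s) = -3/(-4 + s) (k(Q, s) = (-1 - 2)/(s - 4) = -3/(-4 + s))
x(S) = S/2 + S**2/2 - 3*S/(2*(-4 + S)) (x(S) = ((S**2 + (-3/(-4 + S))*S) + S)/2 = ((S**2 - 3*S/(-4 + S)) + S)/2 = (S + S**2 - 3*S/(-4 + S))/2 = S/2 + S**2/2 - 3*S/(2*(-4 + S)))
y = 29/4 (y = 348*(1/48) = 29/4 ≈ 7.2500)
-151*(y + x(20)) = -151*(29/4 + (1/2)*20*(-3 + (1 + 20)*(-4 + 20))/(-4 + 20)) = -151*(29/4 + (1/2)*20*(-3 + 21*16)/16) = -151*(29/4 + (1/2)*20*(1/16)*(-3 + 336)) = -151*(29/4 + (1/2)*20*(1/16)*333) = -151*(29/4 + 1665/8) = -151*1723/8 = -260173/8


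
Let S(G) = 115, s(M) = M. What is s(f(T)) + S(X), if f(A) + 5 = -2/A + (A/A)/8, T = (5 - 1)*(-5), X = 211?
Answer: 4409/40 ≈ 110.22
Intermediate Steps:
T = -20 (T = 4*(-5) = -20)
f(A) = -39/8 - 2/A (f(A) = -5 + (-2/A + (A/A)/8) = -5 + (-2/A + 1*(1/8)) = -5 + (-2/A + 1/8) = -5 + (1/8 - 2/A) = -39/8 - 2/A)
s(f(T)) + S(X) = (-39/8 - 2/(-20)) + 115 = (-39/8 - 2*(-1/20)) + 115 = (-39/8 + 1/10) + 115 = -191/40 + 115 = 4409/40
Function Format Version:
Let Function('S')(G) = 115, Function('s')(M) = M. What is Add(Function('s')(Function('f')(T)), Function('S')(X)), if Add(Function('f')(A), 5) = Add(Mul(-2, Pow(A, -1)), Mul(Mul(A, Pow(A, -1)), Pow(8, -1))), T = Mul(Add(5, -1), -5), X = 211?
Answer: Rational(4409, 40) ≈ 110.22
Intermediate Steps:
T = -20 (T = Mul(4, -5) = -20)
Function('f')(A) = Add(Rational(-39, 8), Mul(-2, Pow(A, -1))) (Function('f')(A) = Add(-5, Add(Mul(-2, Pow(A, -1)), Mul(Mul(A, Pow(A, -1)), Pow(8, -1)))) = Add(-5, Add(Mul(-2, Pow(A, -1)), Mul(1, Rational(1, 8)))) = Add(-5, Add(Mul(-2, Pow(A, -1)), Rational(1, 8))) = Add(-5, Add(Rational(1, 8), Mul(-2, Pow(A, -1)))) = Add(Rational(-39, 8), Mul(-2, Pow(A, -1))))
Add(Function('s')(Function('f')(T)), Function('S')(X)) = Add(Add(Rational(-39, 8), Mul(-2, Pow(-20, -1))), 115) = Add(Add(Rational(-39, 8), Mul(-2, Rational(-1, 20))), 115) = Add(Add(Rational(-39, 8), Rational(1, 10)), 115) = Add(Rational(-191, 40), 115) = Rational(4409, 40)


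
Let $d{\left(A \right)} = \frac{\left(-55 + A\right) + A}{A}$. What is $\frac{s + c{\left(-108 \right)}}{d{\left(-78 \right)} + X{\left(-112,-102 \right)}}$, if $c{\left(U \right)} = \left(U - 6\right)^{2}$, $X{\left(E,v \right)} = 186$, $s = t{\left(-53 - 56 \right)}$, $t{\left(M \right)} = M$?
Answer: $\frac{1005186}{14719} \approx 68.292$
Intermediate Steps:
$s = -109$ ($s = -53 - 56 = -109$)
$d{\left(A \right)} = \frac{-55 + 2 A}{A}$
$c{\left(U \right)} = \left(-6 + U\right)^{2}$
$\frac{s + c{\left(-108 \right)}}{d{\left(-78 \right)} + X{\left(-112,-102 \right)}} = \frac{-109 + \left(-6 - 108\right)^{2}}{\left(2 - \frac{55}{-78}\right) + 186} = \frac{-109 + \left(-114\right)^{2}}{\left(2 - - \frac{55}{78}\right) + 186} = \frac{-109 + 12996}{\left(2 + \frac{55}{78}\right) + 186} = \frac{12887}{\frac{211}{78} + 186} = \frac{12887}{\frac{14719}{78}} = 12887 \cdot \frac{78}{14719} = \frac{1005186}{14719}$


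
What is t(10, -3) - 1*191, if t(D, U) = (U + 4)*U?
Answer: -194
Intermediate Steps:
t(D, U) = U*(4 + U) (t(D, U) = (4 + U)*U = U*(4 + U))
t(10, -3) - 1*191 = -3*(4 - 3) - 1*191 = -3*1 - 191 = -3 - 191 = -194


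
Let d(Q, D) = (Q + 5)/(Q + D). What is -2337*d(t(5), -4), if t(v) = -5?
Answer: 0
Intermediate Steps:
d(Q, D) = (5 + Q)/(D + Q)
-2337*d(t(5), -4) = -2337*(5 - 5)/(-4 - 5) = -2337*0/(-9) = -(-779)*0/3 = -2337*0 = 0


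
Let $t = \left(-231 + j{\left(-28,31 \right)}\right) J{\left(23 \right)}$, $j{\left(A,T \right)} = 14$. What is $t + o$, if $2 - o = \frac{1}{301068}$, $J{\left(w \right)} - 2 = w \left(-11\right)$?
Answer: $\frac{16398872891}{301068} \approx 54469.0$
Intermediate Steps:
$J{\left(w \right)} = 2 - 11 w$ ($J{\left(w \right)} = 2 + w \left(-11\right) = 2 - 11 w$)
$o = \frac{602135}{301068}$ ($o = 2 - \frac{1}{301068} = \frac{602135}{301068} \approx 2.0$)
$t = 54467$ ($t = \left(-231 + 14\right) \left(2 - 253\right) = - 217 \left(2 - 253\right) = \left(-217\right) \left(-251\right) = 54467$)
$t + o = 54467 + \frac{602135}{301068} = \frac{16398872891}{301068}$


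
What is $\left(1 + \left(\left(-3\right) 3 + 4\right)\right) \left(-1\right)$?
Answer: $4$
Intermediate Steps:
$\left(1 + \left(\left(-3\right) 3 + 4\right)\right) \left(-1\right) = \left(1 + \left(-9 + 4\right)\right) \left(-1\right) = \left(1 - 5\right) \left(-1\right) = \left(-4\right) \left(-1\right) = 4$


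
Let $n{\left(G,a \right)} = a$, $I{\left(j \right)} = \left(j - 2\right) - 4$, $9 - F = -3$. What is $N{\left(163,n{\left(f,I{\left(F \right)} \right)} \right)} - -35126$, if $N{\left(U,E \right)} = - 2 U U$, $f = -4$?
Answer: $-18012$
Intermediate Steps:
$F = 12$ ($F = 9 - -3 = 9 + 3 = 12$)
$I{\left(j \right)} = -6 + j$ ($I{\left(j \right)} = \left(-2 + j\right) - 4 = -6 + j$)
$N{\left(U,E \right)} = - 2 U^{2}$
$N{\left(163,n{\left(f,I{\left(F \right)} \right)} \right)} - -35126 = - 2 \cdot 163^{2} - -35126 = \left(-2\right) 26569 + 35126 = -53138 + 35126 = -18012$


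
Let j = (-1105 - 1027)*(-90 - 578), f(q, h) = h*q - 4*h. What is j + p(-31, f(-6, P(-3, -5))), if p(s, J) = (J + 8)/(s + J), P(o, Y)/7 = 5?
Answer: 180870466/127 ≈ 1.4242e+6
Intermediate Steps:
P(o, Y) = 35 (P(o, Y) = 7*5 = 35)
f(q, h) = -4*h + h*q
p(s, J) = (8 + J)/(J + s)
j = 1424176 (j = -2132*(-668) = 1424176)
j + p(-31, f(-6, P(-3, -5))) = 1424176 + (8 + 35*(-4 - 6))/(35*(-4 - 6) - 31) = 1424176 + (8 + 35*(-10))/(35*(-10) - 31) = 1424176 + (8 - 350)/(-350 - 31) = 1424176 - 342/(-381) = 1424176 - 1/381*(-342) = 1424176 + 114/127 = 180870466/127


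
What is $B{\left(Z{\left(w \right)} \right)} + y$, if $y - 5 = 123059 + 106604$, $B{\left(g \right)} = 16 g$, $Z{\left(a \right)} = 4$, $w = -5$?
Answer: $229732$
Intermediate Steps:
$y = 229668$ ($y = 5 + \left(123059 + 106604\right) = 5 + 229663 = 229668$)
$B{\left(Z{\left(w \right)} \right)} + y = 16 \cdot 4 + 229668 = 64 + 229668 = 229732$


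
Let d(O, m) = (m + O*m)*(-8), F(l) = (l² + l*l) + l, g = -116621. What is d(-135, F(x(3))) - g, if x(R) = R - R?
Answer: 116621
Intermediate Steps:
x(R) = 0
F(l) = l + 2*l² (F(l) = (l² + l²) + l = 2*l² + l = l + 2*l²)
d(O, m) = -8*m - 8*O*m
d(-135, F(x(3))) - g = -8*0*(1 + 2*0)*(1 - 135) - 1*(-116621) = -8*0*(1 + 0)*(-134) + 116621 = -8*0*1*(-134) + 116621 = -8*0*(-134) + 116621 = 0 + 116621 = 116621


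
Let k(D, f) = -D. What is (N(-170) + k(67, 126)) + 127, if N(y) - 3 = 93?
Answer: 156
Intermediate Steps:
N(y) = 96 (N(y) = 3 + 93 = 96)
(N(-170) + k(67, 126)) + 127 = (96 - 1*67) + 127 = (96 - 67) + 127 = 29 + 127 = 156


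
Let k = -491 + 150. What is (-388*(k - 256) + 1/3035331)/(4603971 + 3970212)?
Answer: 703091931517/26025483459573 ≈ 0.027016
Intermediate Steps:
k = -341
(-388*(k - 256) + 1/3035331)/(4603971 + 3970212) = (-388*(-341 - 256) + 1/3035331)/(4603971 + 3970212) = (-388*(-597) + 1/3035331)/8574183 = (231636 + 1/3035331)*(1/8574183) = (703091931517/3035331)*(1/8574183) = 703091931517/26025483459573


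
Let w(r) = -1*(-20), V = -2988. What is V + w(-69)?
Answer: -2968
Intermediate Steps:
w(r) = 20
V + w(-69) = -2988 + 20 = -2968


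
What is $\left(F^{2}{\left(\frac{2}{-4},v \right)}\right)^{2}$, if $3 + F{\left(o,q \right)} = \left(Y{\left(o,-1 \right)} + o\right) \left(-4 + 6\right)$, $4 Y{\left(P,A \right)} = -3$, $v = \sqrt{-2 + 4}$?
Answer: $\frac{14641}{16} \approx 915.06$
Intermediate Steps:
$v = \sqrt{2} \approx 1.4142$
$Y{\left(P,A \right)} = - \frac{3}{4}$ ($Y{\left(P,A \right)} = \frac{1}{4} \left(-3\right) = - \frac{3}{4}$)
$F{\left(o,q \right)} = - \frac{9}{2} + 2 o$ ($F{\left(o,q \right)} = -3 + \left(- \frac{3}{4} + o\right) \left(-4 + 6\right) = -3 + \left(- \frac{3}{4} + o\right) 2 = -3 + \left(- \frac{3}{2} + 2 o\right) = - \frac{9}{2} + 2 o$)
$\left(F^{2}{\left(\frac{2}{-4},v \right)}\right)^{2} = \left(\left(- \frac{9}{2} + 2 \frac{2}{-4}\right)^{2}\right)^{2} = \left(\left(- \frac{9}{2} + 2 \cdot 2 \left(- \frac{1}{4}\right)\right)^{2}\right)^{2} = \left(\left(- \frac{9}{2} + 2 \left(- \frac{1}{2}\right)\right)^{2}\right)^{2} = \left(\left(- \frac{9}{2} - 1\right)^{2}\right)^{2} = \left(\left(- \frac{11}{2}\right)^{2}\right)^{2} = \left(\frac{121}{4}\right)^{2} = \frac{14641}{16}$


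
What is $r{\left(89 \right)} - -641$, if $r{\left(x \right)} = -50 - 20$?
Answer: $571$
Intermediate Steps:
$r{\left(x \right)} = -70$
$r{\left(89 \right)} - -641 = -70 - -641 = -70 + 641 = 571$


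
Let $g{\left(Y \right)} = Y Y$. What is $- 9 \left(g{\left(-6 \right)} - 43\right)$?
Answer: $63$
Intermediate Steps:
$g{\left(Y \right)} = Y^{2}$
$- 9 \left(g{\left(-6 \right)} - 43\right) = - 9 \left(\left(-6\right)^{2} - 43\right) = - 9 \left(36 - 43\right) = \left(-9\right) \left(-7\right) = 63$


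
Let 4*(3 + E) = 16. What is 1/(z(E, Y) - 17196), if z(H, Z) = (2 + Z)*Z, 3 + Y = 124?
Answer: -1/2313 ≈ -0.00043234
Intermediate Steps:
Y = 121 (Y = -3 + 124 = 121)
E = 1 (E = -3 + (¼)*16 = -3 + 4 = 1)
z(H, Z) = Z*(2 + Z)
1/(z(E, Y) - 17196) = 1/(121*(2 + 121) - 17196) = 1/(121*123 - 17196) = 1/(14883 - 17196) = 1/(-2313) = -1/2313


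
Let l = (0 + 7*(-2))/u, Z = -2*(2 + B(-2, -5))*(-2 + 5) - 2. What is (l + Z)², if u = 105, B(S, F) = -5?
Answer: 56644/225 ≈ 251.75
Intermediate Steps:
Z = 16 (Z = -2*(2 - 5)*(-2 + 5) - 2 = -(-6)*3 - 2 = -2*(-9) - 2 = 18 - 2 = 16)
l = -2/15 (l = (0 + 7*(-2))/105 = (0 - 14)*(1/105) = -14*1/105 = -2/15 ≈ -0.13333)
(l + Z)² = (-2/15 + 16)² = (238/15)² = 56644/225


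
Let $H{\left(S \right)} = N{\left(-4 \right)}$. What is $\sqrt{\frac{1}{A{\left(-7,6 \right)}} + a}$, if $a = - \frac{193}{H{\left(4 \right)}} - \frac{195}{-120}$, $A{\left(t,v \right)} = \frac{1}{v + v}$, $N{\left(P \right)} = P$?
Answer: $\frac{3 \sqrt{110}}{4} \approx 7.8661$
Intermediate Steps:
$H{\left(S \right)} = -4$
$A{\left(t,v \right)} = \frac{1}{2 v}$
$a = \frac{399}{8}$ ($a = - \frac{193}{-4} - \frac{195}{-120} = \left(-193\right) \left(- \frac{1}{4}\right) - - \frac{13}{8} = \frac{193}{4} + \frac{13}{8} = \frac{399}{8} \approx 49.875$)
$\sqrt{\frac{1}{A{\left(-7,6 \right)}} + a} = \sqrt{\frac{1}{\frac{1}{2} \cdot \frac{1}{6}} + \frac{399}{8}} = \sqrt{\frac{1}{\frac{1}{12}} + \frac{399}{8}} = \sqrt{12 + \frac{399}{8}} = \sqrt{\frac{495}{8}} = \frac{3 \sqrt{110}}{4}$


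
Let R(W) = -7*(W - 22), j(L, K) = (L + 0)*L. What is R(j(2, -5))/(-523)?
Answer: -126/523 ≈ -0.24092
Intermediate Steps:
j(L, K) = L² (j(L, K) = L*L = L²)
R(W) = 154 - 7*W (R(W) = -7*(-22 + W) = 154 - 7*W)
R(j(2, -5))/(-523) = (154 - 7*2²)/(-523) = (154 - 7*4)*(-1/523) = (154 - 28)*(-1/523) = 126*(-1/523) = -126/523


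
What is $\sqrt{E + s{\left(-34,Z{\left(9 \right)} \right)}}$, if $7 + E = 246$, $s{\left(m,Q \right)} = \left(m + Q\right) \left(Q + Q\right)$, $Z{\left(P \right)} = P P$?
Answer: $\sqrt{7853} \approx 88.617$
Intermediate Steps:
$Z{\left(P \right)} = P^{2}$
$s{\left(m,Q \right)} = 2 Q \left(Q + m\right)$ ($s{\left(m,Q \right)} = \left(Q + m\right) 2 Q = 2 Q \left(Q + m\right)$)
$E = 239$ ($E = -7 + 246 = 239$)
$\sqrt{E + s{\left(-34,Z{\left(9 \right)} \right)}} = \sqrt{239 + 2 \cdot 9^{2} \left(9^{2} - 34\right)} = \sqrt{239 + 2 \cdot 81 \left(81 - 34\right)} = \sqrt{239 + 2 \cdot 81 \cdot 47} = \sqrt{239 + 7614} = \sqrt{7853}$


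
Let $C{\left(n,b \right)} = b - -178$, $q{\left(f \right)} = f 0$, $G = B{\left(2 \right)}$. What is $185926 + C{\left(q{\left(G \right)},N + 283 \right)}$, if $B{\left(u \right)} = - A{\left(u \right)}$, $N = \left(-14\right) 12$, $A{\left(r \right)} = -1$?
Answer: $186219$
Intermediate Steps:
$N = -168$
$B{\left(u \right)} = 1$ ($B{\left(u \right)} = \left(-1\right) \left(-1\right) = 1$)
$G = 1$
$q{\left(f \right)} = 0$
$C{\left(n,b \right)} = 178 + b$ ($C{\left(n,b \right)} = b + 178 = 178 + b$)
$185926 + C{\left(q{\left(G \right)},N + 283 \right)} = 185926 + \left(178 + \left(-168 + 283\right)\right) = 185926 + \left(178 + 115\right) = 185926 + 293 = 186219$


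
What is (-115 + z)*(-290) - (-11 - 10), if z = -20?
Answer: 39171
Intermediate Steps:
(-115 + z)*(-290) - (-11 - 10) = (-115 - 20)*(-290) - (-11 - 10) = -135*(-290) - 1*(-21) = 39150 + 21 = 39171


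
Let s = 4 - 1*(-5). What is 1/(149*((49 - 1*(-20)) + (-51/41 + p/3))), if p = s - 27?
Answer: 41/377268 ≈ 0.00010868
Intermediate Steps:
s = 9 (s = 4 + 5 = 9)
p = -18 (p = 9 - 27 = -18)
1/(149*((49 - 1*(-20)) + (-51/41 + p/3))) = 1/(149*((49 - 1*(-20)) + (-51/41 - 18/3))) = 1/(149*((49 + 20) + (-51*1/41 - 18*⅓))) = 1/(149*(69 + (-51/41 - 6))) = 1/(149*(69 - 297/41)) = 1/(149*(2532/41)) = 1/(377268/41) = 41/377268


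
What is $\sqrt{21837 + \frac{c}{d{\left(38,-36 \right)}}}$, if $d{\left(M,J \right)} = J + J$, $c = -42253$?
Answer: $\frac{\sqrt{3229034}}{12} \approx 149.75$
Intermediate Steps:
$d{\left(M,J \right)} = 2 J$
$\sqrt{21837 + \frac{c}{d{\left(38,-36 \right)}}} = \sqrt{21837 - \frac{42253}{2 \left(-36\right)}} = \sqrt{21837 - \frac{42253}{-72}} = \sqrt{21837 - - \frac{42253}{72}} = \sqrt{21837 + \frac{42253}{72}} = \sqrt{\frac{1614517}{72}} = \frac{\sqrt{3229034}}{12}$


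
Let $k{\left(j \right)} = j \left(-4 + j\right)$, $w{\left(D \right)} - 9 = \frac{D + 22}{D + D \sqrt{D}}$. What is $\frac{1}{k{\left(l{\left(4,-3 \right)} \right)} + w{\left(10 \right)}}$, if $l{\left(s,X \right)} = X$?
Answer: $\frac{3335}{98722} - \frac{20 \sqrt{10}}{49361} \approx 0.0325$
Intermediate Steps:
$w{\left(D \right)} = 9 + \frac{22 + D}{D + D^{\frac{3}{2}}}$ ($w{\left(D \right)} = 9 + \frac{D + 22}{D + D \sqrt{D}} = 9 + \frac{22 + D}{D + D^{\frac{3}{2}}}$)
$\frac{1}{k{\left(l{\left(4,-3 \right)} \right)} + w{\left(10 \right)}} = \frac{1}{- 3 \left(-4 - 3\right) + \frac{22 + 9 \cdot 10^{\frac{3}{2}} + 10 \cdot 10}{10 + 10^{\frac{3}{2}}}} = \frac{1}{\left(-3\right) \left(-7\right) + \frac{22 + 9 \cdot 10 \sqrt{10} + 100}{10 + 10 \sqrt{10}}} = \frac{1}{21 + \frac{22 + 90 \sqrt{10} + 100}{10 + 10 \sqrt{10}}} = \frac{1}{21 + \frac{122 + 90 \sqrt{10}}{10 + 10 \sqrt{10}}}$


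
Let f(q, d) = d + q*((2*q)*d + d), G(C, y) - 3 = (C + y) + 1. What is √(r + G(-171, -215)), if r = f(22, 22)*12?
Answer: √261242 ≈ 511.12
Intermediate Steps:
G(C, y) = 4 + C + y (G(C, y) = 3 + ((C + y) + 1) = 3 + (1 + C + y) = 4 + C + y)
f(q, d) = d + q*(d + 2*d*q) (f(q, d) = d + q*(2*d*q + d) = d + q*(d + 2*d*q))
r = 261624 (r = (22*(1 + 22 + 2*22²))*12 = (22*(1 + 22 + 2*484))*12 = (22*(1 + 22 + 968))*12 = (22*991)*12 = 21802*12 = 261624)
√(r + G(-171, -215)) = √(261624 + (4 - 171 - 215)) = √(261624 - 382) = √261242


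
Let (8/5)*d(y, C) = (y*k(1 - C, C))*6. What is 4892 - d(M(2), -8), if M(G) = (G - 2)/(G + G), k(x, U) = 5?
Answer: 4892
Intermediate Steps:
M(G) = (-2 + G)/(2*G) (M(G) = (-2 + G)/((2*G)) = (-2 + G)*(1/(2*G)) = (-2 + G)/(2*G))
d(y, C) = 75*y/4 (d(y, C) = 5*((y*5)*6)/8 = 5*((5*y)*6)/8 = 5*(30*y)/8 = 75*y/4)
4892 - d(M(2), -8) = 4892 - 75*(½)*(-2 + 2)/2/4 = 4892 - 75*(½)*(½)*0/4 = 4892 - 75*0/4 = 4892 - 1*0 = 4892 + 0 = 4892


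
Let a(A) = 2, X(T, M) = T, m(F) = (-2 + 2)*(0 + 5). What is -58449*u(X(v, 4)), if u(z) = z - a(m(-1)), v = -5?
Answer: 409143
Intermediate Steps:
m(F) = 0 (m(F) = 0*5 = 0)
u(z) = -2 + z (u(z) = z - 1*2 = z - 2 = -2 + z)
-58449*u(X(v, 4)) = -58449*(-2 - 5) = -58449*(-7) = 409143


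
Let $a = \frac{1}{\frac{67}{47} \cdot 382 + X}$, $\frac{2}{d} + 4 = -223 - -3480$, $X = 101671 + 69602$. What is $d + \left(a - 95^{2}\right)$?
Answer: $- \frac{237080935359384}{26269357525} \approx -9025.0$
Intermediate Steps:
$X = 171273$
$d = \frac{2}{3253}$ ($d = \frac{2}{-4 - -3257} = \frac{2}{-4 + \left(-223 + 3480\right)} = \frac{2}{-4 + 3257} = \frac{2}{3253} \approx 0.00061482$)
$a = \frac{47}{8075425}$ ($a = \frac{1}{\frac{67}{47} \cdot 382 + 171273} = \frac{1}{\frac{25594}{47} + 171273} = \frac{1}{\frac{8075425}{47}} = \frac{47}{8075425} \approx 5.8201 \cdot 10^{-6}$)
$d + \left(a - 95^{2}\right) = \frac{2}{3253} + \left(\frac{47}{8075425} - 95^{2}\right) = \frac{2}{3253} + \left(\frac{47}{8075425} - 9025\right) = \frac{2}{3253} - \frac{72880710578}{8075425} = - \frac{237080935359384}{26269357525}$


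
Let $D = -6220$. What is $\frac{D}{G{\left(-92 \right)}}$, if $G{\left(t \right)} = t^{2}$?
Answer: $- \frac{1555}{2116} \approx -0.73488$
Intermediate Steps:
$\frac{D}{G{\left(-92 \right)}} = - \frac{6220}{\left(-92\right)^{2}} = - \frac{6220}{8464} = \left(-6220\right) \frac{1}{8464} = - \frac{1555}{2116}$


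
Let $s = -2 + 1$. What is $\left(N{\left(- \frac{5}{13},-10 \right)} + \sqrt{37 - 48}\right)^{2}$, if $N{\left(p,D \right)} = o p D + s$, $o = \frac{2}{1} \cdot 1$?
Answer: $\frac{5710}{169} + \frac{174 i \sqrt{11}}{13} \approx 33.787 + 44.392 i$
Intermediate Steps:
$s = -1$
$o = 2$ ($o = 2 \cdot 1 \cdot 1 = 2 \cdot 1 = 2$)
$N{\left(p,D \right)} = -1 + 2 D p$ ($N{\left(p,D \right)} = 2 p D - 1 = 2 D p - 1 = -1 + 2 D p$)
$\left(N{\left(- \frac{5}{13},-10 \right)} + \sqrt{37 - 48}\right)^{2} = \left(\left(-1 + 2 \left(-10\right) \left(- \frac{5}{13}\right)\right) + \sqrt{37 - 48}\right)^{2} = \left(\left(-1 + 2 \left(-10\right) \left(\left(-5\right) \frac{1}{13}\right)\right) + \sqrt{-11}\right)^{2} = \left(\left(-1 + 2 \left(-10\right) \left(- \frac{5}{13}\right)\right) + i \sqrt{11}\right)^{2} = \left(\left(-1 + \frac{100}{13}\right) + i \sqrt{11}\right)^{2} = \left(\frac{87}{13} + i \sqrt{11}\right)^{2}$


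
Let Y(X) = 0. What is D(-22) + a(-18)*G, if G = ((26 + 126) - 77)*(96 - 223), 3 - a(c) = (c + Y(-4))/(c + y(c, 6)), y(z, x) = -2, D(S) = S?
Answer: -40049/2 ≈ -20025.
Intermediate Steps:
a(c) = 3 - c/(-2 + c) (a(c) = 3 - (c + 0)/(c - 2) = 3 - c/(-2 + c))
G = -9525 (G = (152 - 77)*(-127) = 75*(-127) = -9525)
D(-22) + a(-18)*G = -22 + (2*(-3 - 18)/(-2 - 18))*(-9525) = -22 + (2*(-21)/(-20))*(-9525) = -22 + (2*(-1/20)*(-21))*(-9525) = -22 + (21/10)*(-9525) = -22 - 40005/2 = -40049/2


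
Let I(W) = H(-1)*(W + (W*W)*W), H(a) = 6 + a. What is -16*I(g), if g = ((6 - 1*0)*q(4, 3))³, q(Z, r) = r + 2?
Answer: -1574640002160000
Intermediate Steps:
q(Z, r) = 2 + r
g = 27000 (g = ((6 - 1*0)*(2 + 3))³ = ((6 + 0)*5)³ = (6*5)³ = 30³ = 27000)
I(W) = 5*W + 5*W³ (I(W) = (6 - 1)*(W + (W*W)*W) = 5*(W + W²*W) = 5*(W + W³) = 5*W + 5*W³)
-16*I(g) = -80*27000*(1 + 27000²) = -80*27000*(1 + 729000000) = -80*27000*729000001 = -16*98415000135000 = -1574640002160000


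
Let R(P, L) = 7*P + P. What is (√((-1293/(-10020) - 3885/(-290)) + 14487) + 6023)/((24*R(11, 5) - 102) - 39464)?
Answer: -6023/37454 - √34010473811435/1813897220 ≈ -0.16403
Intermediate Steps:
R(P, L) = 8*P
(√((-1293/(-10020) - 3885/(-290)) + 14487) + 6023)/((24*R(11, 5) - 102) - 39464) = (√((-1293/(-10020) - 3885/(-290)) + 14487) + 6023)/((24*(8*11) - 102) - 39464) = (√((-1293*(-1/10020) - 3885*(-1/290)) + 14487) + 6023)/((24*88 - 102) - 39464) = (√((431/3340 + 777/58) + 14487) + 6023)/((2112 - 102) - 39464) = (√(1310089/96860 + 14487) + 6023)/(2010 - 39464) = (√(1404520909/96860) + 6023)/(-37454) = (√34010473811435/48430 + 6023)*(-1/37454) = (6023 + √34010473811435/48430)*(-1/37454) = -6023/37454 - √34010473811435/1813897220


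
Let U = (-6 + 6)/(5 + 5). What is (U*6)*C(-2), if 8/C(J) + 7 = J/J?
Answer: 0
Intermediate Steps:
C(J) = -4/3 (C(J) = 8/(-7 + J/J) = 8/(-7 + 1) = 8/(-6) = 8*(-⅙) = -4/3)
U = 0 (U = 0/10 = 0*(⅒) = 0)
(U*6)*C(-2) = (0*6)*(-4/3) = 0*(-4/3) = 0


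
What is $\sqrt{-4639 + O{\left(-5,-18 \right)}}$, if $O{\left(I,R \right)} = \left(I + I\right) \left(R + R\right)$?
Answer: $i \sqrt{4279} \approx 65.414 i$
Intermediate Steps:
$O{\left(I,R \right)} = 4 I R$ ($O{\left(I,R \right)} = 2 I 2 R = 4 I R$)
$\sqrt{-4639 + O{\left(-5,-18 \right)}} = \sqrt{-4639 + 4 \left(-5\right) \left(-18\right)} = \sqrt{-4639 + 360} = \sqrt{-4279} = i \sqrt{4279}$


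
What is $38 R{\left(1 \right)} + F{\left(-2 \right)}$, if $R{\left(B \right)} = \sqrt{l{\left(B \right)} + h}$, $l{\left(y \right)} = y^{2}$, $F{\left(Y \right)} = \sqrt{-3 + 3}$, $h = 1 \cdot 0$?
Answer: $38$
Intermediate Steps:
$h = 0$
$F{\left(Y \right)} = 0$ ($F{\left(Y \right)} = \sqrt{0} = 0$)
$R{\left(B \right)} = \sqrt{B^{2}}$ ($R{\left(B \right)} = \sqrt{B^{2} + 0} = \sqrt{B^{2}}$)
$38 R{\left(1 \right)} + F{\left(-2 \right)} = 38 \sqrt{1^{2}} + 0 = 38 \sqrt{1} + 0 = 38 \cdot 1 + 0 = 38 + 0 = 38$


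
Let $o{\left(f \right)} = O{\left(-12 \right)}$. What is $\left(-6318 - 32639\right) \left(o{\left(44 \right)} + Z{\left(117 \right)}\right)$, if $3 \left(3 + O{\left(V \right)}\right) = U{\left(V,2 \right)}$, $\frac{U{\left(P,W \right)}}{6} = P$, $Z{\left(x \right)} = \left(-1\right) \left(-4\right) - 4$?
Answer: $1051839$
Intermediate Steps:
$Z{\left(x \right)} = 0$ ($Z{\left(x \right)} = 4 - 4 = 0$)
$U{\left(P,W \right)} = 6 P$
$O{\left(V \right)} = -3 + 2 V$ ($O{\left(V \right)} = -3 + \frac{6 V}{3} = -3 + 2 V$)
$o{\left(f \right)} = -27$ ($o{\left(f \right)} = -3 + 2 \left(-12\right) = -3 - 24 = -27$)
$\left(-6318 - 32639\right) \left(o{\left(44 \right)} + Z{\left(117 \right)}\right) = \left(-6318 - 32639\right) \left(-27 + 0\right) = \left(-38957\right) \left(-27\right) = 1051839$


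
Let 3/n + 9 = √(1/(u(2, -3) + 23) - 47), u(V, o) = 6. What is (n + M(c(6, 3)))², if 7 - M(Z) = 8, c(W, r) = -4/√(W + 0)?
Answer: (348 - I*√39498)²/(261 - I*√39498)² ≈ 1.4407 + 0.38913*I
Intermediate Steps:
c(W, r) = -4/√W
M(Z) = -1 (M(Z) = 7 - 1*8 = 7 - 8 = -1)
n = 3/(-9 + I*√39498/29) (n = 3/(-9 + √(1/(6 + 23) - 47)) = 3/(-9 + √(1/29 - 47)) = 3/(-9 + √(-1362/29)) = 3/(-9 + I*√39498/29) ≈ -0.21099 - 0.16066*I)
(n + M(c(6, 3)))² = ((-261/1237 - I*√39498/1237) - 1)² = (-1498/1237 - I*√39498/1237)²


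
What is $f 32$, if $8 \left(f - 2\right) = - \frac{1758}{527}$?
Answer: $\frac{26696}{527} \approx 50.657$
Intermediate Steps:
$f = \frac{3337}{2108}$ ($f = 2 + \frac{\left(-1758\right) \frac{1}{527}}{8} = 2 + \frac{1}{8} \left(- \frac{1758}{527}\right) = 2 - \frac{879}{2108} = \frac{3337}{2108} \approx 1.583$)
$f 32 = \frac{3337}{2108} \cdot 32 = \frac{26696}{527}$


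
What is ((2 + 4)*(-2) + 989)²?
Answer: 954529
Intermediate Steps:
((2 + 4)*(-2) + 989)² = (6*(-2) + 989)² = (-12 + 989)² = 977² = 954529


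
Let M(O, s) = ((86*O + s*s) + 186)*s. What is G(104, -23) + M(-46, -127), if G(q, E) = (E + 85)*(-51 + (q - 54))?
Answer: -1569655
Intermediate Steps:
M(O, s) = s*(186 + s² + 86*O) (M(O, s) = ((86*O + s²) + 186)*s = ((s² + 86*O) + 186)*s = (186 + s² + 86*O)*s = s*(186 + s² + 86*O))
G(q, E) = (-105 + q)*(85 + E) (G(q, E) = (85 + E)*(-51 + (-54 + q)) = (85 + E)*(-105 + q) = (-105 + q)*(85 + E))
G(104, -23) + M(-46, -127) = (-8925 - 105*(-23) + 85*104 - 23*104) - 127*(186 + (-127)² + 86*(-46)) = (-8925 + 2415 + 8840 - 2392) - 127*(186 + 16129 - 3956) = -62 - 127*12359 = -62 - 1569593 = -1569655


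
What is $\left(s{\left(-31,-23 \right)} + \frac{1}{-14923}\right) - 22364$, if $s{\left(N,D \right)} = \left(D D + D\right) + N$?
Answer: $- \frac{326649548}{14923} \approx -21889.0$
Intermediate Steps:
$s{\left(N,D \right)} = D + N + D^{2}$ ($s{\left(N,D \right)} = \left(D^{2} + D\right) + N = \left(D + D^{2}\right) + N = D + N + D^{2}$)
$\left(s{\left(-31,-23 \right)} + \frac{1}{-14923}\right) - 22364 = \left(\left(-23 - 31 + \left(-23\right)^{2}\right) + \frac{1}{-14923}\right) - 22364 = \left(\left(-23 - 31 + 529\right) - \frac{1}{14923}\right) - 22364 = \left(475 - \frac{1}{14923}\right) - 22364 = \frac{7088424}{14923} - 22364 = - \frac{326649548}{14923}$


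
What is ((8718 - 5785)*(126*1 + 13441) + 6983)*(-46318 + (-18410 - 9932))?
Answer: -2971392892040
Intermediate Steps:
((8718 - 5785)*(126*1 + 13441) + 6983)*(-46318 + (-18410 - 9932)) = (2933*(126 + 13441) + 6983)*(-46318 - 28342) = (2933*13567 + 6983)*(-74660) = (39792011 + 6983)*(-74660) = 39798994*(-74660) = -2971392892040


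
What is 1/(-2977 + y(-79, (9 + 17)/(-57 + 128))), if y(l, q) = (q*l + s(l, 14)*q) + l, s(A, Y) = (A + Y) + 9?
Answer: -71/220486 ≈ -0.00032202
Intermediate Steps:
s(A, Y) = 9 + A + Y
y(l, q) = l + l*q + q*(23 + l) (y(l, q) = (q*l + (9 + l + 14)*q) + l = (l*q + (23 + l)*q) + l = (l*q + q*(23 + l)) + l = l + l*q + q*(23 + l))
1/(-2977 + y(-79, (9 + 17)/(-57 + 128))) = 1/(-2977 + (-79 - 79*(9 + 17)/(-57 + 128) + ((9 + 17)/(-57 + 128))*(23 - 79))) = 1/(-2977 + (-79 - 2054/71 + (26/71)*(-56))) = 1/(-2977 + (-79 - 2054/71 + (26*(1/71))*(-56))) = 1/(-2977 + (-79 - 79*26/71 + (26/71)*(-56))) = 1/(-2977 + (-79 - 2054/71 - 1456/71)) = 1/(-2977 - 9119/71) = 1/(-220486/71) = -71/220486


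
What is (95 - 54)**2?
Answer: 1681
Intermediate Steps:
(95 - 54)**2 = 41**2 = 1681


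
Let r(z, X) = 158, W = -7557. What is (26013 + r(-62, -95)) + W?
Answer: 18614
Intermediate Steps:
(26013 + r(-62, -95)) + W = (26013 + 158) - 7557 = 26171 - 7557 = 18614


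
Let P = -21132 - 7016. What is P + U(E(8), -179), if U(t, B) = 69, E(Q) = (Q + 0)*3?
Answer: -28079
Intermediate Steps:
E(Q) = 3*Q (E(Q) = Q*3 = 3*Q)
P = -28148
P + U(E(8), -179) = -28148 + 69 = -28079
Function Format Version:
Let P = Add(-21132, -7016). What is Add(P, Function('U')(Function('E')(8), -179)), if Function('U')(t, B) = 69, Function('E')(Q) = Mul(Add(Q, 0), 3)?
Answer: -28079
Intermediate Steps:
Function('E')(Q) = Mul(3, Q) (Function('E')(Q) = Mul(Q, 3) = Mul(3, Q))
P = -28148
Add(P, Function('U')(Function('E')(8), -179)) = Add(-28148, 69) = -28079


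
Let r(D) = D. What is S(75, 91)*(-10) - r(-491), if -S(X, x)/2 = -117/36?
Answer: 426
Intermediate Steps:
S(X, x) = 13/2 (S(X, x) = -(-234)/36 = -2*(-13/4) = 13/2)
S(75, 91)*(-10) - r(-491) = (13/2)*(-10) - 1*(-491) = -65 + 491 = 426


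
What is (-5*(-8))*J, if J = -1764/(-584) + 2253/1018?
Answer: 7778760/37157 ≈ 209.35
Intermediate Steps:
J = 194469/37157 (J = -1764*(-1/584) + 2253*(1/1018) = 441/146 + 2253/1018 = 194469/37157 ≈ 5.2337)
(-5*(-8))*J = -5*(-8)*(194469/37157) = 40*(194469/37157) = 7778760/37157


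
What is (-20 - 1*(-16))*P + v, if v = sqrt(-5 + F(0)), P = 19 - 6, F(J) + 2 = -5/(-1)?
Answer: -52 + I*sqrt(2) ≈ -52.0 + 1.4142*I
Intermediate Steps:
F(J) = 3 (F(J) = -2 - 5/(-1) = -2 - 5*(-1) = -2 + 5 = 3)
P = 13
v = I*sqrt(2) (v = sqrt(-5 + 3) = sqrt(-2) = I*sqrt(2) ≈ 1.4142*I)
(-20 - 1*(-16))*P + v = (-20 - 1*(-16))*13 + I*sqrt(2) = (-20 + 16)*13 + I*sqrt(2) = -4*13 + I*sqrt(2) = -52 + I*sqrt(2)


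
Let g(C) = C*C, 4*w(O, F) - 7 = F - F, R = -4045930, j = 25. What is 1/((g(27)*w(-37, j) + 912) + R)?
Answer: -4/16174969 ≈ -2.4730e-7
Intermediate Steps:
w(O, F) = 7/4 (w(O, F) = 7/4 + (F - F)/4 = 7/4 + (1/4)*0 = 7/4 + 0 = 7/4)
g(C) = C**2
1/((g(27)*w(-37, j) + 912) + R) = 1/((27**2*(7/4) + 912) - 4045930) = 1/((729*(7/4) + 912) - 4045930) = 1/((5103/4 + 912) - 4045930) = 1/(8751/4 - 4045930) = 1/(-16174969/4) = -4/16174969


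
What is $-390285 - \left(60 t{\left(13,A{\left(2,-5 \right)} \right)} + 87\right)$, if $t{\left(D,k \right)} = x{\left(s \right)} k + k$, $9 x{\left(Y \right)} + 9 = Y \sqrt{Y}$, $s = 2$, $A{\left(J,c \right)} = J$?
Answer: $-390372 - \frac{80 \sqrt{2}}{3} \approx -3.9041 \cdot 10^{5}$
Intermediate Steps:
$x{\left(Y \right)} = -1 + \frac{Y^{\frac{3}{2}}}{9}$ ($x{\left(Y \right)} = -1 + \frac{Y \sqrt{Y}}{9} = -1 + \frac{Y^{\frac{3}{2}}}{9}$)
$t{\left(D,k \right)} = k + k \left(-1 + \frac{2 \sqrt{2}}{9}\right)$ ($t{\left(D,k \right)} = \left(-1 + \frac{2^{\frac{3}{2}}}{9}\right) k + k = \left(-1 + \frac{2 \sqrt{2}}{9}\right) k + k = k \left(-1 + \frac{2 \sqrt{2}}{9}\right) + k = k + k \left(-1 + \frac{2 \sqrt{2}}{9}\right)$)
$-390285 - \left(60 t{\left(13,A{\left(2,-5 \right)} \right)} + 87\right) = -390285 - \left(60 \cdot \frac{2}{9} \cdot 2 \sqrt{2} + 87\right) = -390285 - \left(60 \frac{4 \sqrt{2}}{9} + 87\right) = -390285 - \left(\frac{80 \sqrt{2}}{3} + 87\right) = -390285 - \left(87 + \frac{80 \sqrt{2}}{3}\right) = -390372 - \frac{80 \sqrt{2}}{3}$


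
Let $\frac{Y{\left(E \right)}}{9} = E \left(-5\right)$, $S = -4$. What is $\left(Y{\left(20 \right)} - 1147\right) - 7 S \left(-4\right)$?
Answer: $229264$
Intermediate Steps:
$Y{\left(E \right)} = - 45 E$ ($Y{\left(E \right)} = 9 E \left(-5\right) = 9 \left(- 5 E\right) = - 45 E$)
$\left(Y{\left(20 \right)} - 1147\right) - 7 S \left(-4\right) = \left(\left(-45\right) 20 - 1147\right) \left(-7\right) \left(-4\right) \left(-4\right) = \left(-900 - 1147\right) 28 \left(-4\right) = \left(-2047\right) \left(-112\right) = 229264$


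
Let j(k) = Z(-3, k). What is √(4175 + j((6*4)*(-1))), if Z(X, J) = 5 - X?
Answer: √4183 ≈ 64.676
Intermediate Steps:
j(k) = 8 (j(k) = 5 - 1*(-3) = 5 + 3 = 8)
√(4175 + j((6*4)*(-1))) = √(4175 + 8) = √4183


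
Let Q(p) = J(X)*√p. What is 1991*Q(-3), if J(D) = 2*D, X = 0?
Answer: 0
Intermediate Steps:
Q(p) = 0 (Q(p) = (2*0)*√p = 0*√p = 0)
1991*Q(-3) = 1991*0 = 0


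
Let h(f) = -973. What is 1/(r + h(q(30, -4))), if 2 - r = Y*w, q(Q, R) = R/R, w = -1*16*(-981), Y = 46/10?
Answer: -5/365863 ≈ -1.3666e-5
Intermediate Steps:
Y = 23/5 (Y = 46*(⅒) = 23/5 ≈ 4.6000)
w = 15696 (w = -16*(-981) = 15696)
q(Q, R) = 1
r = -360998/5 (r = 2 - 23*15696/5 = 2 - 1*361008/5 = 2 - 361008/5 = -360998/5 ≈ -72200.)
1/(r + h(q(30, -4))) = 1/(-360998/5 - 973) = 1/(-365863/5) = -5/365863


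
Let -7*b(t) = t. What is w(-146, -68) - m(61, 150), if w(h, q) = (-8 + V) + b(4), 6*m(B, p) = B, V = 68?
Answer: 2069/42 ≈ 49.262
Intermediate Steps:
m(B, p) = B/6
b(t) = -t/7
w(h, q) = 416/7 (w(h, q) = (-8 + 68) - ⅐*4 = 60 - 4/7 = 416/7)
w(-146, -68) - m(61, 150) = 416/7 - 61/6 = 2069/42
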